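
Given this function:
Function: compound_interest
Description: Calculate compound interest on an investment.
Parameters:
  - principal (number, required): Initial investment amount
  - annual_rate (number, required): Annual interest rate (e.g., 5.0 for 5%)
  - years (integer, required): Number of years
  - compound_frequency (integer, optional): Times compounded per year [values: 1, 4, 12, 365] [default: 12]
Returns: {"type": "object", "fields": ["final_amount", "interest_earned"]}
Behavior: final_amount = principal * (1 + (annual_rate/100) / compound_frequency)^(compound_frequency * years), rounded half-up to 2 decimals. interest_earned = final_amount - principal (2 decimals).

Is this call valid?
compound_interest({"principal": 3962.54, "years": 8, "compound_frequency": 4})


Checking required parameters...
Missing required parameter: annual_rate
Invalid - missing required parameter 'annual_rate'


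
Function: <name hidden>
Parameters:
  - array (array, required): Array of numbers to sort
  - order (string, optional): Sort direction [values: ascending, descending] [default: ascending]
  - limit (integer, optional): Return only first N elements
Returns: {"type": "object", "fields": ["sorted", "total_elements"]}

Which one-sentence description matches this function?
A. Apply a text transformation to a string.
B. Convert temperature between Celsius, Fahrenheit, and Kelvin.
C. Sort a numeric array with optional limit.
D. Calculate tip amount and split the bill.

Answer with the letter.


Parameters array, order, limit and return ["sorted", "total_elements"] fit: Sort a numeric array with optional limit.
C


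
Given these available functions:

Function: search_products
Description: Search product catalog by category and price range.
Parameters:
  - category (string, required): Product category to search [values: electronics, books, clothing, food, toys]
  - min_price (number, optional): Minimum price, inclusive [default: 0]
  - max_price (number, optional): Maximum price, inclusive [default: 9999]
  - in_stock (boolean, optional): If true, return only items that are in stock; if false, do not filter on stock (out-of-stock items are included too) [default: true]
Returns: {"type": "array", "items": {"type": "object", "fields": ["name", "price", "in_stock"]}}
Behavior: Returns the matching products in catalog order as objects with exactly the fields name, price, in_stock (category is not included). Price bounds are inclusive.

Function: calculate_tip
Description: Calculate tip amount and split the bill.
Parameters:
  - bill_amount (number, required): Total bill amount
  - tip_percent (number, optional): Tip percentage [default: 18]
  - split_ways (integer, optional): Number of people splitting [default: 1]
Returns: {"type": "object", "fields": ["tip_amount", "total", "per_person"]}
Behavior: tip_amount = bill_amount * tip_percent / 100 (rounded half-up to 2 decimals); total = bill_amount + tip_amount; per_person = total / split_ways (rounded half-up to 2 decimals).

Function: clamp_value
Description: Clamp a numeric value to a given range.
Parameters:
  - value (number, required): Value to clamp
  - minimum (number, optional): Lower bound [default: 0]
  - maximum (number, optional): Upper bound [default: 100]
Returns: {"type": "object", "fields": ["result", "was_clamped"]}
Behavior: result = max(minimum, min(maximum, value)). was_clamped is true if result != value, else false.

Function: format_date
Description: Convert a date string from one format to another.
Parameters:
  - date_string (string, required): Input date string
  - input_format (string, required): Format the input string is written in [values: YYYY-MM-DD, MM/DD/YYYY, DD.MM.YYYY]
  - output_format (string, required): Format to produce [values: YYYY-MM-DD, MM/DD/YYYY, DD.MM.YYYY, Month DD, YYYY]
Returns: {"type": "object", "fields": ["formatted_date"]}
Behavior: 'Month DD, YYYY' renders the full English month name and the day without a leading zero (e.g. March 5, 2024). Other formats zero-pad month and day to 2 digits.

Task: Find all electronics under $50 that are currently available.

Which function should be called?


The task needs a function whose description is: Search product catalog by category and price range.
search_products


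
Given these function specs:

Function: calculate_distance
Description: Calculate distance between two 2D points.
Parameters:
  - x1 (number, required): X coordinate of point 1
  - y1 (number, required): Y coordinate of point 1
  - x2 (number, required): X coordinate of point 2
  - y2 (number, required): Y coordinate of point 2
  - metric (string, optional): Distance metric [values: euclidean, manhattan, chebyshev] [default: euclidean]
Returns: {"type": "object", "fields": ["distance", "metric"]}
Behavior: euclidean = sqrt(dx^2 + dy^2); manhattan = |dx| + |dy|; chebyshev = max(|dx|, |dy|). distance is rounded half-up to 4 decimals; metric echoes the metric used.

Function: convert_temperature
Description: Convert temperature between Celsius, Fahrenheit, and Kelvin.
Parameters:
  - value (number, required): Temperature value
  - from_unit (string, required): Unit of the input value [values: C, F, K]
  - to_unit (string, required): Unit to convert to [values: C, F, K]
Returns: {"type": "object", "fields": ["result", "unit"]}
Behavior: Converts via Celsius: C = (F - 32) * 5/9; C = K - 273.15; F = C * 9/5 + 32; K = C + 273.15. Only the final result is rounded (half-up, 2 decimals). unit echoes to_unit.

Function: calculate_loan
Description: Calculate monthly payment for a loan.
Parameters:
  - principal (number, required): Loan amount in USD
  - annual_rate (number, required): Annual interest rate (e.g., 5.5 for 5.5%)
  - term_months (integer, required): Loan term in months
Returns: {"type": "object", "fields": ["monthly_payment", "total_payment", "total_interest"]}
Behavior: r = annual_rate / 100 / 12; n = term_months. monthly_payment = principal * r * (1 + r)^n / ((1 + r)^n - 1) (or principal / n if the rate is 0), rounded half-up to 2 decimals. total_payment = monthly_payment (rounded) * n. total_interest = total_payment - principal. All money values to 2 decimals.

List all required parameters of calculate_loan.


Parameters of calculate_loan and their required/optional flag:
  principal: required
  annual_rate: required
  term_months: required
annual_rate, principal, term_months


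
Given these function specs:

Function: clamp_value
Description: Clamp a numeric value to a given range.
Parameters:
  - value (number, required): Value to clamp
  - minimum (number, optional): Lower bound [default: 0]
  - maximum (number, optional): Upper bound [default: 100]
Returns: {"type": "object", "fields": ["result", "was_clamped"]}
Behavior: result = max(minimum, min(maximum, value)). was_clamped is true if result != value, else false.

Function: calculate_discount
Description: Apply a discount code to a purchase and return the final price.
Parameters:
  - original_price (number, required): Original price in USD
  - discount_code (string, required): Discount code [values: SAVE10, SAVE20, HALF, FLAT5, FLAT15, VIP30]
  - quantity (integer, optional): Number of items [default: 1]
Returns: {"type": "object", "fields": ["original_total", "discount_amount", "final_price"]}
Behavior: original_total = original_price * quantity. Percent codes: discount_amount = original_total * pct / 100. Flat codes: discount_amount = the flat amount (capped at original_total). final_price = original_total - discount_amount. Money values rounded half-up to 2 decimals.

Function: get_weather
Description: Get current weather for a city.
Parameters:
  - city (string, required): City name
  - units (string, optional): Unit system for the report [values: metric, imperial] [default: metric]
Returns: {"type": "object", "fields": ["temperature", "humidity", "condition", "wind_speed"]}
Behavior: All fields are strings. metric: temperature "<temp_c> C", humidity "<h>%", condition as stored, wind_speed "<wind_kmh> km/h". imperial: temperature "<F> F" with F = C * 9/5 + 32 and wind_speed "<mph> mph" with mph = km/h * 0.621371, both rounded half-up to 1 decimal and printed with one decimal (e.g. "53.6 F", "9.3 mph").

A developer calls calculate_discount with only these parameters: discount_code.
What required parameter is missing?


Required parameters: original_price, discount_code
Provided: discount_code
Missing: original_price
original_price


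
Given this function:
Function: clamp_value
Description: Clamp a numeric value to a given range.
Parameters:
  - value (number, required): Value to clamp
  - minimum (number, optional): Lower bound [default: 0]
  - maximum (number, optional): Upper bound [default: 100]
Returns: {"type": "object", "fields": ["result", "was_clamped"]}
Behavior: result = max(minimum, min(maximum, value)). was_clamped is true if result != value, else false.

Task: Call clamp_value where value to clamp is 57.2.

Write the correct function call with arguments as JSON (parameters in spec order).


Mapping each described value to its parameter name:
  'Value to clamp' -> value = 57.2
clamp_value({"value": 57.2})


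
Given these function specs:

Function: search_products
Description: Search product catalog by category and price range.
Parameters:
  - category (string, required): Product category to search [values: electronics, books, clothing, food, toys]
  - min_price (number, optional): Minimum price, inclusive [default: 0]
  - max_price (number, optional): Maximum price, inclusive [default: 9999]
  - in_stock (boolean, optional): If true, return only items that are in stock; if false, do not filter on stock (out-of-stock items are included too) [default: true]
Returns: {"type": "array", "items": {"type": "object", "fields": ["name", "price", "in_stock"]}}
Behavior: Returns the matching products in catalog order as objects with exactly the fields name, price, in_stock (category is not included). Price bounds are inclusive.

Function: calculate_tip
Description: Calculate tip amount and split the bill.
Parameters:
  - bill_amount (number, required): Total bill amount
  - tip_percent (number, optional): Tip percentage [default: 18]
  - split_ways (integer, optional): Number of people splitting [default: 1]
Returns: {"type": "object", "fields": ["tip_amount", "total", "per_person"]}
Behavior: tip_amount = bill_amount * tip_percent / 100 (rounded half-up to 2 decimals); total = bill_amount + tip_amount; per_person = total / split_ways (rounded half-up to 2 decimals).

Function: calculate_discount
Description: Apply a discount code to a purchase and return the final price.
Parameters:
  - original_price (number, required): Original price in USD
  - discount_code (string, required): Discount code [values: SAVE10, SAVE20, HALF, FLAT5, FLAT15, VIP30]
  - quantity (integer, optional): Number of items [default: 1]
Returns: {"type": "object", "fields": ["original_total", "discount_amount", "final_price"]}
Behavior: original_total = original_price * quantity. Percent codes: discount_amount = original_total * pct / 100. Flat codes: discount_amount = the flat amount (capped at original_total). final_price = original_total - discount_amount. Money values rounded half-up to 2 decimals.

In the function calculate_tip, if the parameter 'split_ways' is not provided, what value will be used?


The calculate_tip spec declares:
  - split_ways (integer, optional): Number of people splitting [default: 1]
Default:
1


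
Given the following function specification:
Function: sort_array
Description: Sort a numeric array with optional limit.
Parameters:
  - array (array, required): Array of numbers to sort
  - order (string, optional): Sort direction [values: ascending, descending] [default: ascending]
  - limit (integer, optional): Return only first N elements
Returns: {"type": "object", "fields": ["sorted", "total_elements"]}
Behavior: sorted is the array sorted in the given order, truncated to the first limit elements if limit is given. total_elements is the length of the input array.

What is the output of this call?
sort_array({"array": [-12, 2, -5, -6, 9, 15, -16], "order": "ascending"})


sorted ascending: [-16, -12, -6, -5, 2, 9, 15]
total_elements = len(input) = 7
Output:
{"sorted": [-16, -12, -6, -5, 2, 9, 15], "total_elements": 7}


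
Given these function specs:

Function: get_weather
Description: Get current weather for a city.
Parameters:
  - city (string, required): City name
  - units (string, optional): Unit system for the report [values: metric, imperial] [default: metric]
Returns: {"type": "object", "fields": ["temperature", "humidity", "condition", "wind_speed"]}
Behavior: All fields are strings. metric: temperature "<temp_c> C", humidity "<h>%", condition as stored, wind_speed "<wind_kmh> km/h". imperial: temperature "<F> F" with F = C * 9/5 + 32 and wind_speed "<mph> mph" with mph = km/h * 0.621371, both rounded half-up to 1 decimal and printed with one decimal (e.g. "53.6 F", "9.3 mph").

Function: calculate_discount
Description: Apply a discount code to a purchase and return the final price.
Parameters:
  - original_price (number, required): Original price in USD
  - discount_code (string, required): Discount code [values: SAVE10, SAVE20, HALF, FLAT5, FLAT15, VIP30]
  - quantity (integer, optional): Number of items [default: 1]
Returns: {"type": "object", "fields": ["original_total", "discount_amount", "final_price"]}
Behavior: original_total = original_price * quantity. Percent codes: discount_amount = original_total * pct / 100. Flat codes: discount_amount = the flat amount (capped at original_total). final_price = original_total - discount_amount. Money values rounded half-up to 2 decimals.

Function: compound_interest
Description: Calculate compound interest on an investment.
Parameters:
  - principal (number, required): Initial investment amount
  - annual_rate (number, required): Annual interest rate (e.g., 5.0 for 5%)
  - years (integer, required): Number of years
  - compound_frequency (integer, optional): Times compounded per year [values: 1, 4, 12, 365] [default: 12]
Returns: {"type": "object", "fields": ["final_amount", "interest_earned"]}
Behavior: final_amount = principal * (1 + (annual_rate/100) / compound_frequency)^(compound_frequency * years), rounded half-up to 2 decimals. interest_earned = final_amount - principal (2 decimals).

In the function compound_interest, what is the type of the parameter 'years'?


The compound_interest spec declares:
  - years (integer, required): Number of years
Type:
integer


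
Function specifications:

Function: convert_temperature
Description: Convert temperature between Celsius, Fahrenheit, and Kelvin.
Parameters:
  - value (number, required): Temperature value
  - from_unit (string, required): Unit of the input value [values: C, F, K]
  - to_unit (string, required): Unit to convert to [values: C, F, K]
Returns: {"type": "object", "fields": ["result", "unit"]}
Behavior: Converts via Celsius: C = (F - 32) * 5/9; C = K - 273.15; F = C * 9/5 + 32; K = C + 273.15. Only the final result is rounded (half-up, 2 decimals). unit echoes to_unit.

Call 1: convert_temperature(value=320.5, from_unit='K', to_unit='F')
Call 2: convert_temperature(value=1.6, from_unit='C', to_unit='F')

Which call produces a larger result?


Call 1:
  To C: 320.5 - 273.15 = 47.35
  To F: 47.35 * 9/5 + 32 = 117.23
  Round to 2 decimals: 117.23
  -> 117.23 F
Call 2:
  Input already in C: 1.6
  To F: 1.6 * 9/5 + 32 = 34.88
  Round to 2 decimals: 34.88
  -> 34.88 F
Call 1 (117.23 F)


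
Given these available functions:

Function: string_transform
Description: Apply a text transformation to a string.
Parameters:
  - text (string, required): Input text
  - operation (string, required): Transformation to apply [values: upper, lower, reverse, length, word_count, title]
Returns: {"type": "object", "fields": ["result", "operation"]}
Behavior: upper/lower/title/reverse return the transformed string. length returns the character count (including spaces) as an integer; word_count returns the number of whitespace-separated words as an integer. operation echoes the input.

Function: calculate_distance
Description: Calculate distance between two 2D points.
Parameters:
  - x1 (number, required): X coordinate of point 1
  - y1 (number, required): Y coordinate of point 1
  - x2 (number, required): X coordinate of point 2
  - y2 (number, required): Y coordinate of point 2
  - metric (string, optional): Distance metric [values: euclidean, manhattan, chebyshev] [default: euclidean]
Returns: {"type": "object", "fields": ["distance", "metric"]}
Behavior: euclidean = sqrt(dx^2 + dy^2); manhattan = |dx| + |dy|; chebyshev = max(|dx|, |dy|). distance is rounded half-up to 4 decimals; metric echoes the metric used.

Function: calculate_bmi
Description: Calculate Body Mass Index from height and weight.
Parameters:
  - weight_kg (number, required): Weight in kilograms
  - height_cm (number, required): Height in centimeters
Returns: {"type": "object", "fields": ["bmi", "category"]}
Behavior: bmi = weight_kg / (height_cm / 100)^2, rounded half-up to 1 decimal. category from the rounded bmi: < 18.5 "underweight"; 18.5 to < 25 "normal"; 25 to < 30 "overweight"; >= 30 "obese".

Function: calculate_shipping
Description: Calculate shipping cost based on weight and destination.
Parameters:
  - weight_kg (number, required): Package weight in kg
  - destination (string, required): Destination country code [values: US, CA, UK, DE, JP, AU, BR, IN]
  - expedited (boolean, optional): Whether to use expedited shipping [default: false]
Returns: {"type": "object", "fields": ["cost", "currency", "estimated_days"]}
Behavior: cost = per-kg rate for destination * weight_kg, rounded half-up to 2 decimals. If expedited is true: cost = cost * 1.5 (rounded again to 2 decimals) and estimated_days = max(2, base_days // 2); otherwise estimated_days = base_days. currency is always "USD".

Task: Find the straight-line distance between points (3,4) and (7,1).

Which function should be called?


The task needs a function whose description is: Calculate distance between two 2D points.
calculate_distance


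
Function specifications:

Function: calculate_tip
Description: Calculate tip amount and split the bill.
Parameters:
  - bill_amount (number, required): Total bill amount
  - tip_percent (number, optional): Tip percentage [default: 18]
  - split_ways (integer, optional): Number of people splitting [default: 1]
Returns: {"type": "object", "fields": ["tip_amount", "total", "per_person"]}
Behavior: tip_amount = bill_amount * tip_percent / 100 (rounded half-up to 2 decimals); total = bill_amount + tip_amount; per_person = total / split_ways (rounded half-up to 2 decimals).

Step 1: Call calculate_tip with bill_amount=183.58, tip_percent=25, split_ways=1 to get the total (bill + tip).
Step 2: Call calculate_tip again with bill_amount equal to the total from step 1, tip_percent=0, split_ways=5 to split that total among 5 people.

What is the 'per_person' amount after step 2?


Step 1: calculate_tip(bill_amount=183.58, tip_percent=25, split_ways=1)
  tip_amount = 183.58 * 25/100 = 45.895 -> 45.90
  total = 183.58 + 45.90 = 229.48
  per_person = 229.48 / 1 = 229.48 -> 229.48
  -> total = 229.48
Step 2: calculate_tip(bill_amount=229.48, tip_percent=0, split_ways=5)
  tip_amount = 229.48 * 0/100 = 0 -> 0.00
  total = 229.48 + 0.00 = 229.48
  per_person = 229.48 / 5 = 45.896 -> 45.90
  -> per_person = 45.90
$45.90


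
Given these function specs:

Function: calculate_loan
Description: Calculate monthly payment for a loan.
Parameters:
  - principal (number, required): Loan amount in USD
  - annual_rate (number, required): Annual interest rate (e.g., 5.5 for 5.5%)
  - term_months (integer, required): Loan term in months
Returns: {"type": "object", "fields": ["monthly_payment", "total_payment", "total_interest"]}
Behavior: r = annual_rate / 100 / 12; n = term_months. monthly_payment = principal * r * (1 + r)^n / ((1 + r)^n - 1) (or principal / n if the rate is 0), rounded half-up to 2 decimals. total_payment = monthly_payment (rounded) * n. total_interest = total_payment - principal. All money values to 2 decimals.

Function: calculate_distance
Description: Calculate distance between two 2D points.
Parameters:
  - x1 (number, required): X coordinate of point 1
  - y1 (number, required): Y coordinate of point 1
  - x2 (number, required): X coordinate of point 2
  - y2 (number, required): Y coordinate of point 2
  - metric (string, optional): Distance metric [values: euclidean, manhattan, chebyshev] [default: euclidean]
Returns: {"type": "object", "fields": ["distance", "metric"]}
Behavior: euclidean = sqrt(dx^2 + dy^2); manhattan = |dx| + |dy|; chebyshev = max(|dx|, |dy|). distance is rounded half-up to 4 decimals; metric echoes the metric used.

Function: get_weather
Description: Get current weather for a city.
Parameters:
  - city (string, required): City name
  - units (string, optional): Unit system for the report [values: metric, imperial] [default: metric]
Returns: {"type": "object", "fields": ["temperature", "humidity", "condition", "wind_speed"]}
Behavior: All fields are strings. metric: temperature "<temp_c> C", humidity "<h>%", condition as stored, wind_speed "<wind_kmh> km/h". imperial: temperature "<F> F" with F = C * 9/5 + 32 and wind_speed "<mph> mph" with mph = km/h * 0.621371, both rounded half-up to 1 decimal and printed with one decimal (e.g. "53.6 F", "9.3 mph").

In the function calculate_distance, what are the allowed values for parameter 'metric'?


The calculate_distance spec declares:
  - metric (string, optional): Distance metric [values: euclidean, manhattan, chebyshev] [default: euclidean]
Allowed values:
euclidean, manhattan, chebyshev


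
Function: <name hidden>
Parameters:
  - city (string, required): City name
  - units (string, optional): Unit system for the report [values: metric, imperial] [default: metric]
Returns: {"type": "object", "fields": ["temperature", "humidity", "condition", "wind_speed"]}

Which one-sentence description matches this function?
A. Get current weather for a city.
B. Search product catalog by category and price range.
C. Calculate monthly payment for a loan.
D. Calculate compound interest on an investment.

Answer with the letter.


Parameters city, units and return ["temperature", "humidity", "condition", "wind_speed"] fit: Get current weather for a city.
A


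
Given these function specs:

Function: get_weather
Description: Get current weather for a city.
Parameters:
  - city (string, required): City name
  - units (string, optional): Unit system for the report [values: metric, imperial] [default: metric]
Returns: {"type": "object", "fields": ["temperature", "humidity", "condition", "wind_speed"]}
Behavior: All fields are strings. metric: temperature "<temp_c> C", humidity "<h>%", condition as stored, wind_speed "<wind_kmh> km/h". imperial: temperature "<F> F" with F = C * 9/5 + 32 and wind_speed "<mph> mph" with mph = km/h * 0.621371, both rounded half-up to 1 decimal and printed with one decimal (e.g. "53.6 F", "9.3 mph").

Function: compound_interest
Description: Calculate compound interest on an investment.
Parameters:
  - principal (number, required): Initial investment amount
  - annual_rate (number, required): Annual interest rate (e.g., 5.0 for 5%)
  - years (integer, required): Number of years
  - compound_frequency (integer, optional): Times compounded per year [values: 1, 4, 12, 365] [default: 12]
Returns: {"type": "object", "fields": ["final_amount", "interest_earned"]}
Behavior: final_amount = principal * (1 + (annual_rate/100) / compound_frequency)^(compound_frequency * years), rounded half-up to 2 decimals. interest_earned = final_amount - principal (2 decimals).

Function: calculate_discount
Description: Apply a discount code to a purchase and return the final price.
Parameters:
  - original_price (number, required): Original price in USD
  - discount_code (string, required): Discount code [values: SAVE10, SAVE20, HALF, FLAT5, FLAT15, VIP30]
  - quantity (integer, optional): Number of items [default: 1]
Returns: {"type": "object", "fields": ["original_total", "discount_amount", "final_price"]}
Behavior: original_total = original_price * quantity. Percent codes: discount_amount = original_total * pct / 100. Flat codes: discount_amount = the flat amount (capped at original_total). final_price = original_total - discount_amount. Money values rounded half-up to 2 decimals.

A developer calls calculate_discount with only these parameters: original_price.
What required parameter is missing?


Required parameters: original_price, discount_code
Provided: original_price
Missing: discount_code
discount_code


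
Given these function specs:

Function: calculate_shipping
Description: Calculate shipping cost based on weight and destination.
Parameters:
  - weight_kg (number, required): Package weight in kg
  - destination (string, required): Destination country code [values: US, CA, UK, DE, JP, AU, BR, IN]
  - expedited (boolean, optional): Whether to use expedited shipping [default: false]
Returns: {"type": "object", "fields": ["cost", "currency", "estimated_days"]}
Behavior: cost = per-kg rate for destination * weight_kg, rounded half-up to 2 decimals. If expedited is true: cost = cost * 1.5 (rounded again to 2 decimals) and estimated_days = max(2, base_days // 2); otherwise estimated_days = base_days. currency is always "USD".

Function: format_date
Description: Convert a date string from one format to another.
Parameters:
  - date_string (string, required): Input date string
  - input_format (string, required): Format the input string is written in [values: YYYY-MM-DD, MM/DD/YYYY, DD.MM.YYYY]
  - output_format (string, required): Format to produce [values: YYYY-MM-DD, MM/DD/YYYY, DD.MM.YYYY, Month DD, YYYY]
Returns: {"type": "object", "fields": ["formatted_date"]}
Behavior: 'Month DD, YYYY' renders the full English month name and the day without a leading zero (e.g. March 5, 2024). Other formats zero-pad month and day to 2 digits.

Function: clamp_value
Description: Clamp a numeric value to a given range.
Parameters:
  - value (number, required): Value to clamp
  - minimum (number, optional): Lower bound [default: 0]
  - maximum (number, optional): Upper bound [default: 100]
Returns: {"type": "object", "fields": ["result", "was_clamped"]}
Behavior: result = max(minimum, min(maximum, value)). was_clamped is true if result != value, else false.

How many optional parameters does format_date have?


Parameters of format_date: date_string (required), input_format (required), output_format (required)
Optional count:
0


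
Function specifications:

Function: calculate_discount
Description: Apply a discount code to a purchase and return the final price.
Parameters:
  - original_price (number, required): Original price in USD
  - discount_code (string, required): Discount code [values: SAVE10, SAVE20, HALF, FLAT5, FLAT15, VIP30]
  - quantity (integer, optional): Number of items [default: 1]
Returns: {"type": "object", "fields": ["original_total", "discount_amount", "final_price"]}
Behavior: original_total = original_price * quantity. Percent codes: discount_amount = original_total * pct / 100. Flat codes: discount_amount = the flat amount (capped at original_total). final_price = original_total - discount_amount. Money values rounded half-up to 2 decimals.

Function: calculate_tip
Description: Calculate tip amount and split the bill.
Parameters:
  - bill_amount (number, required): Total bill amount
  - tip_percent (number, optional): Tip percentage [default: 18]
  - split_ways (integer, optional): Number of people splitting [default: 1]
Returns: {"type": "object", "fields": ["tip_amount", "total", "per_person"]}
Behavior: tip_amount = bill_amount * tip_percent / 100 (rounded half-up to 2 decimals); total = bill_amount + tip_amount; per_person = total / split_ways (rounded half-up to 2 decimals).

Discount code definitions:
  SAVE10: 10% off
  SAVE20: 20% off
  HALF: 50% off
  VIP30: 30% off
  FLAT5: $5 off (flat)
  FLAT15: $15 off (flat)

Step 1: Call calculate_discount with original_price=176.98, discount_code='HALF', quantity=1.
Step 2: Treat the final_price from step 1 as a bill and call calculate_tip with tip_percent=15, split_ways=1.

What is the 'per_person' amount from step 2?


Step 1: calculate_discount(original_price=176.98, discount_code=HALF, quantity=1)
  original_total = 176.98 * 1 = 176.98
  HALF = 50% off: discount_amount = 176.98 * 50/100 = 88.49 -> 88.49
  final_price = 176.98 - 88.49 = 88.49
  -> final_price = 88.49
Step 2: calculate_tip(bill_amount=88.49, tip_percent=15, split_ways=1)
  tip_amount = 88.49 * 15/100 = 13.2735 -> 13.27
  total = 88.49 + 13.27 = 101.76
  per_person = 101.76 / 1 = 101.76 -> 101.76
  -> per_person = 101.76
$101.76


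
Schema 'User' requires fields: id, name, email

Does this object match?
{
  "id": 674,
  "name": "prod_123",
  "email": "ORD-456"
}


Checking required fields... All present.
Valid - all required fields present


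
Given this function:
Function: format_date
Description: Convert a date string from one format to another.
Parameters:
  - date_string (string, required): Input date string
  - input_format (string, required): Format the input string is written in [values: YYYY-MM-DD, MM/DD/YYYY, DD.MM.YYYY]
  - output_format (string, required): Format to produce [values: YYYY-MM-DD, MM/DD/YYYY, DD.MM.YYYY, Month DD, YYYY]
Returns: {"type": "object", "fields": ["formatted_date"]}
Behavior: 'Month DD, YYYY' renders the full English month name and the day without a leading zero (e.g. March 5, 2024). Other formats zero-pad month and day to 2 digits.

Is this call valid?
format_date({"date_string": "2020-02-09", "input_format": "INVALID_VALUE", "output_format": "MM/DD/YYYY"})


Checking parameter values...
Parameter 'input_format' has value 'INVALID_VALUE' not in allowed: YYYY-MM-DD, MM/DD/YYYY, DD.MM.YYYY
Invalid - 'input_format' must be one of YYYY-MM-DD, MM/DD/YYYY, DD.MM.YYYY


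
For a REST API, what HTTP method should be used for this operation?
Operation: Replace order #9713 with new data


GET = read, POST = create, PUT = update/replace, DELETE = remove
This operation is an update/replace.
PUT


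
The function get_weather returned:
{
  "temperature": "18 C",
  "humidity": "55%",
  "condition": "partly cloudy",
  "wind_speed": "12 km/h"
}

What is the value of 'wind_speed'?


12 km/h


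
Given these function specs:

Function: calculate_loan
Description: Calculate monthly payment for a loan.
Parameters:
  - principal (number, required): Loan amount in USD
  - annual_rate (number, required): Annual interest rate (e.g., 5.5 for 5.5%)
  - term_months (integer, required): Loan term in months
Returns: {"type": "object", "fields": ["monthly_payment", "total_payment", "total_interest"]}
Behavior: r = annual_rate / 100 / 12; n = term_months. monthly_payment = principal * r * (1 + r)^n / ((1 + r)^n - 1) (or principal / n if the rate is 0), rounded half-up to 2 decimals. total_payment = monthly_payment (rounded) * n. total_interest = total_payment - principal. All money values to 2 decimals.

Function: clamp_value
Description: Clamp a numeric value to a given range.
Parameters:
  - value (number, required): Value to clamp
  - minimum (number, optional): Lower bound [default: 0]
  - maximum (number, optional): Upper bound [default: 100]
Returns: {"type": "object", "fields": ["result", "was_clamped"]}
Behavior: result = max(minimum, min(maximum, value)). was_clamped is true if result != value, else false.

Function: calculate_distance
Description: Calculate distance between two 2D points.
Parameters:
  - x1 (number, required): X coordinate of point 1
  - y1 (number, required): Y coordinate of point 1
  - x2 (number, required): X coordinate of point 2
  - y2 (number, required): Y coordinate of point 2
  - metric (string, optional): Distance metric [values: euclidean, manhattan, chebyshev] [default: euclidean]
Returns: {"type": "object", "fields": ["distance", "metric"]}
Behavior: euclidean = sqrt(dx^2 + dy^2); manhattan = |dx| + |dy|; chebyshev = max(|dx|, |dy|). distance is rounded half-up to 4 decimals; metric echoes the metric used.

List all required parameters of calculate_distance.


Parameters of calculate_distance and their required/optional flag:
  x1: required
  y1: required
  x2: required
  y2: required
  metric: optional
x1, x2, y1, y2


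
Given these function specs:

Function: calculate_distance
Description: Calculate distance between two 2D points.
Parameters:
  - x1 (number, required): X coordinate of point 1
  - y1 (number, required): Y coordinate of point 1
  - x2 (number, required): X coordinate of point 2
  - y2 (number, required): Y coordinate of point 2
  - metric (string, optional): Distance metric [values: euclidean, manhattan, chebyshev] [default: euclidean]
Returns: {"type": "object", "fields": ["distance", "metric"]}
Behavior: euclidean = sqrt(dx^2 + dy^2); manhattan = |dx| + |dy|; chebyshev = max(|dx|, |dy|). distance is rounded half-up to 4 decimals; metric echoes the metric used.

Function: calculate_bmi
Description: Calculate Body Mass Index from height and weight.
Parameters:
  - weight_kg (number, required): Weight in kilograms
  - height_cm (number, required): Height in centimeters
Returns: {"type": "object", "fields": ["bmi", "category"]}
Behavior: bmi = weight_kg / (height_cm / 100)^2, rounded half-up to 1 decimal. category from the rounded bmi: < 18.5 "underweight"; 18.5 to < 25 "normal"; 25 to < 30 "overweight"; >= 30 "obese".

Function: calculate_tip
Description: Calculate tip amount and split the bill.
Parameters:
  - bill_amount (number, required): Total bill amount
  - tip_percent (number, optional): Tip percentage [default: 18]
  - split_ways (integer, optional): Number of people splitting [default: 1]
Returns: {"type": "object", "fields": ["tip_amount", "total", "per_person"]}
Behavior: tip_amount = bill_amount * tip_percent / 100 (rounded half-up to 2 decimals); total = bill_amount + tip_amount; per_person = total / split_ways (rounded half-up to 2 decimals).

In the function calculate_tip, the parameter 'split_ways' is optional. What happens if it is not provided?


The calculate_tip spec declares:
  - split_ways (integer, optional): Number of people splitting [default: 1]
It defaults to 1


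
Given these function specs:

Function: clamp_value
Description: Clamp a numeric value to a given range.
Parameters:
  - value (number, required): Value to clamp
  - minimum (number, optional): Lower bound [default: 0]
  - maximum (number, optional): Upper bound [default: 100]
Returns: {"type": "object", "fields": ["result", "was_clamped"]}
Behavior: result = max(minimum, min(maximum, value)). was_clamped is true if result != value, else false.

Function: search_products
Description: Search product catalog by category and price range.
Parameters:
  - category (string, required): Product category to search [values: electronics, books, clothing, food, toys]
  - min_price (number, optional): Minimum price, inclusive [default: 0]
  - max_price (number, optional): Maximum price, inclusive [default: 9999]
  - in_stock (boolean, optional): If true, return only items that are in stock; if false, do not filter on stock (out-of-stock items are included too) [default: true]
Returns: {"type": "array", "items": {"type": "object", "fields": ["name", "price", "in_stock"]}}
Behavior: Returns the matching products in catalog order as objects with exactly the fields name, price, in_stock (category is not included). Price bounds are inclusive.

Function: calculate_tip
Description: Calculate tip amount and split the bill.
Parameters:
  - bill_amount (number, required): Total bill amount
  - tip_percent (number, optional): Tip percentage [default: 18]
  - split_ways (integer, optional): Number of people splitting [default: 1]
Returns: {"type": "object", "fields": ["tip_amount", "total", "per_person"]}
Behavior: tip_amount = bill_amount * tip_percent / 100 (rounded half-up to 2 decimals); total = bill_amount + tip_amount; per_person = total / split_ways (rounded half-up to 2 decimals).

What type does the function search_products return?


The search_products spec declares Returns: {"type": "array", "items": {"type": "object", "fields": ["name", "price", "in_stock"]}}
Type:
array


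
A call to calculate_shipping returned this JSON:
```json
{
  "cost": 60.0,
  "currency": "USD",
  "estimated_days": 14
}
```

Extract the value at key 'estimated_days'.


14


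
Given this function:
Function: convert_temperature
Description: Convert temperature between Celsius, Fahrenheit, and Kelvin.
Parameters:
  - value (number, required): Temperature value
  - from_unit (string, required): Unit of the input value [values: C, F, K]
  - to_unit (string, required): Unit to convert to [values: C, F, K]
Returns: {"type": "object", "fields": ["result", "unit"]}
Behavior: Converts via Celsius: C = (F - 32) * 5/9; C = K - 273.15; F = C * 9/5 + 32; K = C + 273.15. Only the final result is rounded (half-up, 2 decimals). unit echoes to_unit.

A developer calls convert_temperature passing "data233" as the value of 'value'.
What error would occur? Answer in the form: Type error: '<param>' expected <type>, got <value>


Spec: 'value' is declared as number; "data233" is a string.
Type error: 'value' expected number, got "data233"


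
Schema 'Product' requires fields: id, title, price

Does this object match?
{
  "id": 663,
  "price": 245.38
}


Checking required fields...
Missing: title
Invalid - missing required field 'title'


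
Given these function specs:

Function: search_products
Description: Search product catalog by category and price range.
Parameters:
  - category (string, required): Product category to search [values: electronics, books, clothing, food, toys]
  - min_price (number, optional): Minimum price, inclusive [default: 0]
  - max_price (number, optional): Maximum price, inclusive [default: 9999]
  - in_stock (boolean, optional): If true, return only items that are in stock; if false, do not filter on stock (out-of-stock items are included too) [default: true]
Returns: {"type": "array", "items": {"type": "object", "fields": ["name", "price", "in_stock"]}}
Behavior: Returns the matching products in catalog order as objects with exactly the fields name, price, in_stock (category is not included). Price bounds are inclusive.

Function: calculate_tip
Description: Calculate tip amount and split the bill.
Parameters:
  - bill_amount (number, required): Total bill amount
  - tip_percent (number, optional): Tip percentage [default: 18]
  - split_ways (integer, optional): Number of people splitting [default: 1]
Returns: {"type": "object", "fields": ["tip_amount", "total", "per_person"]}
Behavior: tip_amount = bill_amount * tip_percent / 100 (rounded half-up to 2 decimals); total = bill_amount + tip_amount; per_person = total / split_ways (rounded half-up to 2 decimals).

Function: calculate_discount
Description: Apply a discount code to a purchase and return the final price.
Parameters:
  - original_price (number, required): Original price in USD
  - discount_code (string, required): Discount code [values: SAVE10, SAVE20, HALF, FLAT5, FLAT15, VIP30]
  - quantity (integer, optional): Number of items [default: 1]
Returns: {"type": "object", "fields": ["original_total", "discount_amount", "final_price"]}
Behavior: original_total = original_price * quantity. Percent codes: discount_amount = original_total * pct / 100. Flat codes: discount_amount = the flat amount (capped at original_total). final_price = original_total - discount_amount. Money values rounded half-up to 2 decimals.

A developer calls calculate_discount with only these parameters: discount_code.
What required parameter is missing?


Required parameters: original_price, discount_code
Provided: discount_code
Missing: original_price
original_price


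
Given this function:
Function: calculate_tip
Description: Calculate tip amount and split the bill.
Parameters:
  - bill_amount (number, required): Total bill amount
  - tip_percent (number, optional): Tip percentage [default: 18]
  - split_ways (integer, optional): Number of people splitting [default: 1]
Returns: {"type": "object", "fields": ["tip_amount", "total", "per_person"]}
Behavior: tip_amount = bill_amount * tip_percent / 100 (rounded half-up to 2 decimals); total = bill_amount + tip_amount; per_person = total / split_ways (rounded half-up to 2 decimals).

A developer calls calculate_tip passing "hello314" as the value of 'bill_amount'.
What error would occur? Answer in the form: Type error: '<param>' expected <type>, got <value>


Spec: 'bill_amount' is declared as number; "hello314" is a string.
Type error: 'bill_amount' expected number, got "hello314"
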